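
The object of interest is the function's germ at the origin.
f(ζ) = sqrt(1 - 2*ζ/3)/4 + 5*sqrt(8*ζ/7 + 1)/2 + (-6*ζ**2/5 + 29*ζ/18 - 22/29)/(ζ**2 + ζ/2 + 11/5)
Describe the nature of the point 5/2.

The point is a regular point.

Denominator factors: ζ**2 + ζ/2 + 11/5 = 97/10 at ζ = 5/2 — none vanishes.
Branch term sqrt(1 - ζ/(3/2)): argument at 5/2 is -2/3, nonzero, so 5/2 is not its branch point (a point on a principal cut is still regular for the continued germ).
Branch term sqrt(1 - ζ/(-7/8)): argument at 5/2 is 27/7, nonzero, so 5/2 is not its branch point (a point on a principal cut is still regular for the continued germ).
So the germ continues analytically to 5/2.


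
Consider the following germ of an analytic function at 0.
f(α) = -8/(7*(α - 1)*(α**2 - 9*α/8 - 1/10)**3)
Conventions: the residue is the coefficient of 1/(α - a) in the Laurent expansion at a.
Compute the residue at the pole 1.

The residue is 512000/5103.

At the order-1 pole 1 set g(α) = (α - (1))*f(α) = -8/(7*(α**2 - 9*α/8 - 1/10)**3).
Simple pole: residue = g(a) at a = 1, which is 512000/5103.


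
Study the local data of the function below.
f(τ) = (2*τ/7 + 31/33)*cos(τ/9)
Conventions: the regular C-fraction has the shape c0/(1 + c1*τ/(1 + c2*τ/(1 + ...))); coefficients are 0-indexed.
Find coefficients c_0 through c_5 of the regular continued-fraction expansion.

Taylor coefficients (expand at 0): a_0 = 31/33, a_1 = 2/7, a_2 = -31/5346, a_3 = -1/567, a_4 = 31/5196312, a_5 = 1/551124.
c0 = a_0 = 31/33. Peel one level at a time: if S = 1 + c*τ/S' with S'(0) = 1, then c is the τ-coefficient of S and S' = c*τ/(S - 1).
S_1 = c0/f = 1 + (-66/217)*τ + (752761/7628418)*τ^2 + ...; c1 = -66/217.
S_2 = c1*τ/(S_1 - 1) = 1 + (752761/2320164)*τ + (752761/114318864)*τ^2 + ...; c2 = 752761/2320164.
S_3 = c2*τ/(S_2 - 1) = 1 + (-217/10692)*τ + (-235445/731683692)*τ^2 + ...; c3 = -217/10692.
S_4 = c3*τ/(S_3 - 1) = 1 + (-11935/752761)*τ + (-2590078205/566649123121)*τ^2 + ...; c4 = -11935/752761.
S_5 = c4*τ/(S_4 - 1) = 1 + (-47092331/163349137)*τ + ...; c5 = -47092331/163349137.

The regular C-fraction coefficients are [31/33, -66/217, 752761/2320164, -217/10692, -11935/752761, -47092331/163349137].


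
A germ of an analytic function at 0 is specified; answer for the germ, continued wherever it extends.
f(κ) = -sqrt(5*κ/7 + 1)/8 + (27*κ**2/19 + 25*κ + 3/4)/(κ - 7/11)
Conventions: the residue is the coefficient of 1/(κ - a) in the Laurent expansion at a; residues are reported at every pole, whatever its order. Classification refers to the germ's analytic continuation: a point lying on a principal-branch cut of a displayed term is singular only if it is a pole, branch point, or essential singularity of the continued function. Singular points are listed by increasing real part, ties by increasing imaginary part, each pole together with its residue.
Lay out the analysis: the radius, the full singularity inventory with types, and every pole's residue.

Denominator factor (κ - 7/11): pole of order 1 at 7/11, modulus 7/11.
Branch term (-1/8)*sqrt(1 - κ/(-7/5)): its argument vanishes at κ = -7/5, a square-root branch point, modulus 7/5.
The radius of convergence is the smallest modulus among the singular points: 7/11.
The branch term is analytic at 7/11 and contributes nothing to the residue; only the rational part matters.
At the order-1 pole 7/11 set g(κ) = (κ - (7/11))*(rational part) = 27*κ**2/19 + 25*κ + 3/4.
Simple pole: residue = g(a) at a = 7/11, which is 158489/9196.
List the singular points by increasing real part (a conjugate pair: the negative imaginary part first).

Radius of convergence at 0: 7/11.
At -7/5: an algebraic (square-root) branch point.
At 7/11: a pole of order 1; residue 158489/9196.


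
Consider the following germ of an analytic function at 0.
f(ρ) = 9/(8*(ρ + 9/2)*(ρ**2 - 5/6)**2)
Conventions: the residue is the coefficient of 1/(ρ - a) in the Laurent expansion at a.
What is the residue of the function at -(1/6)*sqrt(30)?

The factor ρ**2 - 5/6 splits as (ρ - a)(ρ - a') with a = -(1/6)*sqrt(30), a' = (1/6)*sqrt(30). At the order-2 pole a set g(ρ) = (ρ - a)^2*f(ρ) = [9/(8*(ρ + 9/2))] / (ρ - a')^2.
Order-2 pole: residue = g'(a); g'(-(1/6)*sqrt(30)) = -81/54289 + (155277/10857800)*sqrt(30), so the residue is -81/54289 + (155277/10857800)*sqrt(30).

The residue is -81/54289 + (155277/10857800)*sqrt(30).


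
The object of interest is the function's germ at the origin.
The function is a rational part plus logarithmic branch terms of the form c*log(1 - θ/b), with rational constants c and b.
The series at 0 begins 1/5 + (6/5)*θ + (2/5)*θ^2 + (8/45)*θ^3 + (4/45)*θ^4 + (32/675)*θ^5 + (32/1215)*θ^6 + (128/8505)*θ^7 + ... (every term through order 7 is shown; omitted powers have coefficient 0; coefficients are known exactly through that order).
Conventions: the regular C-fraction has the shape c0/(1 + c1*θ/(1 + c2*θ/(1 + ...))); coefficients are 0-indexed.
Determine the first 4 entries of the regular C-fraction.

Taylor coefficients (read off): a_0 = 1/5, a_1 = 6/5, a_2 = 2/5, a_3 = 8/45.
c0 = a_0 = 1/5. Peel one level at a time: if S = 1 + c*θ/S' with S'(0) = 1, then c is the θ-coefficient of S and S' = c*θ/(S - 1).
S_1 = c0/f = 1 + (-6)*θ + (34)*θ^2 + ...; c1 = -6.
S_2 = c1*θ/(S_1 - 1) = 1 + (17/3)*θ + (-1/27)*θ^2 + ...; c2 = 17/3.
S_3 = c2*θ/(S_2 - 1) = 1 + (1/153)*θ + ...; c3 = 1/153.

The regular C-fraction coefficients are [1/5, -6, 17/3, 1/153].


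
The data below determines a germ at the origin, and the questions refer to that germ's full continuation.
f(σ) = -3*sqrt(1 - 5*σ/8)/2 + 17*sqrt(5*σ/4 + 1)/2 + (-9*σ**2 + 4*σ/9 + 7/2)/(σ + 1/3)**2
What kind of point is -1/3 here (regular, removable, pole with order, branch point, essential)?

The point is a pole of order 2.

The denominator factor σ + 1/3 vanishes at -1/3 and appears to the power 2; the numerator there equals 127/54, nonzero, and no other factor vanishes.
The branch terms are analytic at this point.
Hence a pole whose order is the multiplicity, 2.


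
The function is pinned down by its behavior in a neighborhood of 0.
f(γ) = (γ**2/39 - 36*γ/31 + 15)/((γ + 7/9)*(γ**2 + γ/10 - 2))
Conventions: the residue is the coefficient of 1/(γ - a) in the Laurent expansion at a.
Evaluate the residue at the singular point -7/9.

At the order-1 pole -7/9 set g(γ) = (γ - (-7/9))*f(γ) = (γ**2/39 - 36*γ/31 + 15)/(γ**2 + γ/10 - 2).
Simple pole: residue = g(a) at a = -7/9, which is -15589060/1442337.

The residue is -15589060/1442337.


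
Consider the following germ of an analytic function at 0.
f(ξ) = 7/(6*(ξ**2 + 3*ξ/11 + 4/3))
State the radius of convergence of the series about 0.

The radius of convergence is (2/3)*sqrt(3).

Denominator factor (ξ**2 + 3*ξ/11 + 4/3): discriminant -1909/363, complex-conjugate roots (-3/22) + ((1/66)*sqrt(5727))*i and (-3/22) - ((1/66)*sqrt(5727))*i; poles of order 1, moduli (2/3)*sqrt(3) and (2/3)*sqrt(3).
The radius of convergence is the smallest modulus among the singular points: (2/3)*sqrt(3).


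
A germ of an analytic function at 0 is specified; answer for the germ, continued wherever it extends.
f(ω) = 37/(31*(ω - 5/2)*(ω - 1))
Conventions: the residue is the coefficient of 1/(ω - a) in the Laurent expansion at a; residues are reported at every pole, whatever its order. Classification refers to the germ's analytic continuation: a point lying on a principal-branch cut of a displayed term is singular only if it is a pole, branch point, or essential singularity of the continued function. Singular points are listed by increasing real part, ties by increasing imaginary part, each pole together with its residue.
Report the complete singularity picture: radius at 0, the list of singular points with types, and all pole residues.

Radius of convergence at 0: 1.
At 1: a pole of order 1; residue -74/93.
At 5/2: a pole of order 1; residue 74/93.

Denominator factor (ω - 5/2): pole of order 1 at 5/2, modulus 5/2.
Denominator factor (ω - 1): pole of order 1 at 1, modulus 1.
The radius of convergence is the smallest modulus among the singular points: 1.
At the order-1 pole 1 set g(ω) = (ω - (1))*f(ω) = 37/(31*(ω - 5/2)).
Simple pole: residue = g(a) at a = 1, which is -74/93.
At the order-1 pole 5/2 set g(ω) = (ω - (5/2))*f(ω) = 37/(31*(ω - 1)).
Simple pole: residue = g(a) at a = 5/2, which is 74/93.
List the singular points by increasing real part (a conjugate pair: the negative imaginary part first).


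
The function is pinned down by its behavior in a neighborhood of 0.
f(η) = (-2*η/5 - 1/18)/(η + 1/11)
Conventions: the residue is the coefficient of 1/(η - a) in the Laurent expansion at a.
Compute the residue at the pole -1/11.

The residue is -19/990.

At the order-1 pole -1/11 set g(η) = (η - (-1/11))*f(η) = -2*η/5 - 1/18.
Simple pole: residue = g(a) at a = -1/11, which is -19/990.


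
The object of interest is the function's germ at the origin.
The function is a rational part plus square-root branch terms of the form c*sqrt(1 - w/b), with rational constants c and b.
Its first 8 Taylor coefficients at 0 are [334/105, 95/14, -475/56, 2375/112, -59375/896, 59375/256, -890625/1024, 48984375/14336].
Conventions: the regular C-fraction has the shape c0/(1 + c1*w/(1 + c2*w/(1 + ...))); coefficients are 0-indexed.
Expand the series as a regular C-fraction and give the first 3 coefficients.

Taylor coefficients (read off): a_0 = 334/105, a_1 = 95/14, a_2 = -475/56.
c0 = a_0 = 334/105. Peel one level at a time: if S = 1 + c*w/S' with S'(0) = 1, then c is the w-coefficient of S and S' = c*w/(S - 1).
S_1 = c0/f = 1 + (-1425/668)*w + (805125/111556)*w^2 + ...; c1 = -1425/668.
S_2 = c1*w/(S_1 - 1) = 1 + (565/167)*w + ...; c2 = 565/167.

The regular C-fraction coefficients are [334/105, -1425/668, 565/167].


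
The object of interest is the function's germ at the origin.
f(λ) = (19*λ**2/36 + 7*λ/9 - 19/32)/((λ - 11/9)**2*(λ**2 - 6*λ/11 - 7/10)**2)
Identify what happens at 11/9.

The denominator factor λ - 11/9 vanishes at 11/9 and appears to the power 2; the numerator there equals 26717/23328, nonzero, and no other factor vanishes.
Hence a pole whose order is the multiplicity, 2.

The point is a pole of order 2.


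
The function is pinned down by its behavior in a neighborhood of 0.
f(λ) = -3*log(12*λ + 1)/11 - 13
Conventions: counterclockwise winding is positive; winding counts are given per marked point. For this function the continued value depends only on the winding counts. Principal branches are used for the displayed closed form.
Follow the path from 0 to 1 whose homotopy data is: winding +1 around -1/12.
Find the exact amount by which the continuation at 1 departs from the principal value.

Continued minus principal equals -(6/11)*pi*i.

The rational part is single-valued and drops out of the difference; each branch term changes only by its own monodromy.
(-3/11)*log(1 - λ/(-1/12)): each positive loop around -1/12 adds 2*pi*i to the log, so winding +1 contributes (-3/11)*(1)*2*pi*i = -(6/11)*pi*i.
Summing the contributions at λ = 1 gives -(6/11)*pi*i.


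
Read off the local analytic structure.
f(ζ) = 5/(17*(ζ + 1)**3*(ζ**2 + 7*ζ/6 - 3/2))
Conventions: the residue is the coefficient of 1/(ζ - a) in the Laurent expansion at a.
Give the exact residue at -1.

At the order-3 pole -1 set g(ζ) = (ζ - (-1))^3*f(ζ) = 5/(17*(ζ**2 + 7*ζ/6 - 3/2)).
Order-3 pole: residue = g''(a)/2; g''(-1) = -3/10, so the residue is -3/20.

The residue is -3/20.


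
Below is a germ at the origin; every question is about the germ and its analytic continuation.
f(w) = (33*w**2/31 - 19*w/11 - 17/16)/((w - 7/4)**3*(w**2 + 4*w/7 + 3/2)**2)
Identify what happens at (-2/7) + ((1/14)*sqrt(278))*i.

The denominator factor w**2 + 4*w/7 + 3/2 vanishes at (-2/7) + ((1/14)*sqrt(278))*i and appears to the power 2; the numerator there equals (-532541/267344) - ((5575/33418)*sqrt(278))*i, nonzero, and no other factor vanishes.
Hence a pole whose order is the multiplicity, 2.

The point is a pole of order 2.


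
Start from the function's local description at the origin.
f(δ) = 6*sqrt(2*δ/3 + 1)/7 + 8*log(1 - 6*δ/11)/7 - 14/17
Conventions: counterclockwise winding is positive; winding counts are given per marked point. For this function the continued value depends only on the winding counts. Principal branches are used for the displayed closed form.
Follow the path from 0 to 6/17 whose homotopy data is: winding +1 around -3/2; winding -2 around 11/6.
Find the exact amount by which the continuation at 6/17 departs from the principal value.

The rational part is single-valued and drops out of the difference; each branch term changes only by its own monodromy.
(8/7)*log(1 - δ/(11/6)): each positive loop around 11/6 adds 2*pi*i to the log, so winding -2 contributes (8/7)*(-2)*2*pi*i = -(32/7)*pi*i.
(6/7)*sqrt(1 - δ/(-3/2)): winding +1 is odd, the square root flips sign, contributing -2*(6/7)*sqrt(1 - (6/17)/(-3/2)) = -2*(6/7)*sqrt(21/17) = -(12/119)*sqrt(357).
Summing the contributions at δ = 6/17 gives (-(12/119)*sqrt(357)) - ((32/7)*pi)*i.

Continued minus principal equals (-(12/119)*sqrt(357)) - ((32/7)*pi)*i.


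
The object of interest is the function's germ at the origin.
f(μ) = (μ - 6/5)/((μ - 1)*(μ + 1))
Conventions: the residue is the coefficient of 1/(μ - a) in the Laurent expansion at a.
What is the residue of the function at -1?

At the order-1 pole -1 set g(μ) = (μ - (-1))*f(μ) = (μ - 6/5)/(μ - 1).
Simple pole: residue = g(a) at a = -1, which is 11/10.

The residue is 11/10.


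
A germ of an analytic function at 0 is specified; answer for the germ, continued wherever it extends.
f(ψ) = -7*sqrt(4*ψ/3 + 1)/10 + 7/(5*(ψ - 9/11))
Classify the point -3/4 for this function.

The point is an algebraic (square-root) branch point.

The term (-7/10)*sqrt(1 - ψ/(-3/4)) has argument 1 - -3/4/(-3/4) = 0 at -3/4: a square-root (algebraic, two-sheeted) branch point; the remaining terms are analytic or single-valued there.


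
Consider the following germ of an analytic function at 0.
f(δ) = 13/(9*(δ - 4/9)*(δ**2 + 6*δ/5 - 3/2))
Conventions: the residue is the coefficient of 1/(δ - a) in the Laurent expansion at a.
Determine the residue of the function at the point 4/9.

The residue is -1170/623.

At the order-1 pole 4/9 set g(δ) = (δ - (4/9))*f(δ) = 13/(9*(δ**2 + 6*δ/5 - 3/2)).
Simple pole: residue = g(a) at a = 4/9, which is -1170/623.


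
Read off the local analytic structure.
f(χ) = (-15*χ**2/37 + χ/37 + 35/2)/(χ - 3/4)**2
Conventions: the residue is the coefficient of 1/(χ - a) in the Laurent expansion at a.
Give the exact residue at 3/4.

At the order-2 pole 3/4 set g(χ) = (χ - (3/4))^2*f(χ) = -15*χ**2/37 + χ/37 + 35/2.
Order-2 pole: residue = g'(a); g'(3/4) = -43/74, so the residue is -43/74.

The residue is -43/74.


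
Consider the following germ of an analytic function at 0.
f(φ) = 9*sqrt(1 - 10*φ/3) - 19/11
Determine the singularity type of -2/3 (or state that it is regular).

The point is a regular point.

There is no denominator, hence no pole anywhere.
Branch term sqrt(1 - φ/(3/10)): argument at -2/3 is 29/9, nonzero, so -2/3 is not its branch point (a point on a principal cut is still regular for the continued germ).
So the germ continues analytically to -2/3.


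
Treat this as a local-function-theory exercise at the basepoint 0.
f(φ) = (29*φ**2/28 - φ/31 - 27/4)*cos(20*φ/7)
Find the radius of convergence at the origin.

The factor cos(20*φ/7) is entire and contributes no finite singular point.
The polynomial part has no poles.
No finite singular points: the Taylor series at 0 converges everywhere.

The radius of convergence is infinite.


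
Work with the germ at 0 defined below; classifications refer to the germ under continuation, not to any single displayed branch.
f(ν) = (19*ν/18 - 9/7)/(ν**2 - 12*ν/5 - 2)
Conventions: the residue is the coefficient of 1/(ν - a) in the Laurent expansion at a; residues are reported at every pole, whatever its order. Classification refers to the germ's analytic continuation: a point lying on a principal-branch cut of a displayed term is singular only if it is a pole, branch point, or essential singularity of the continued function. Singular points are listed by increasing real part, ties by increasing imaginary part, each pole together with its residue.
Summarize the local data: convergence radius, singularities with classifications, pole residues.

Radius of convergence at 0: -6/5 + (1/5)*sqrt(86).
At 6/5 - (1/5)*sqrt(86): a pole of order 1; residue 19/36 + (1/1806)*sqrt(86).
At 6/5 + (1/5)*sqrt(86): a pole of order 1; residue 19/36 - (1/1806)*sqrt(86).

Denominator factor (ν**2 - 12*ν/5 - 2): discriminant 344/25, real irrational roots 6/5 + (1/5)*sqrt(86) and 6/5 - (1/5)*sqrt(86); poles of order 1, moduli 6/5 + (1/5)*sqrt(86) and -6/5 + (1/5)*sqrt(86).
The radius of convergence is the smallest modulus among the singular points: -6/5 + (1/5)*sqrt(86).
The factor ν**2 - 12*ν/5 - 2 splits as (ν - a)(ν - a') with a = 6/5 - (1/5)*sqrt(86), a' = 6/5 + (1/5)*sqrt(86). At the order-1 pole a set g(ν) = (ν - a)*f(ν) = [19*ν/18 - 9/7] / (ν - a').
Simple pole: residue = g(a) at a = 6/5 - (1/5)*sqrt(86), which is 19/36 + (1/1806)*sqrt(86).
The factor ν**2 - 12*ν/5 - 2 splits as (ν - a)(ν - a') with a = 6/5 + (1/5)*sqrt(86), a' = 6/5 - (1/5)*sqrt(86). At the order-1 pole a set g(ν) = (ν - a)*f(ν) = [19*ν/18 - 9/7] / (ν - a').
Simple pole: residue = g(a) at a = 6/5 + (1/5)*sqrt(86), which is 19/36 - (1/1806)*sqrt(86).
List the singular points by increasing real part (a conjugate pair: the negative imaginary part first).


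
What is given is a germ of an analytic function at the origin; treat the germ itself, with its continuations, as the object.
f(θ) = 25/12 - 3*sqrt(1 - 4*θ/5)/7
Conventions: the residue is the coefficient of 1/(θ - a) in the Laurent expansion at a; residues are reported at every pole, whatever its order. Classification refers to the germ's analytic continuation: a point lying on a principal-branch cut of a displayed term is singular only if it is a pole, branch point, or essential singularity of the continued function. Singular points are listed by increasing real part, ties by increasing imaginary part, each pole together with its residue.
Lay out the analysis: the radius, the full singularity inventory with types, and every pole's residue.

Branch term (-3/7)*sqrt(1 - θ/(5/4)): its argument vanishes at θ = 5/4, a square-root branch point, modulus 5/4.
The radius of convergence is the smallest modulus among the singular points: 5/4.

Radius of convergence at 0: 5/4.
At 5/4: an algebraic (square-root) branch point.


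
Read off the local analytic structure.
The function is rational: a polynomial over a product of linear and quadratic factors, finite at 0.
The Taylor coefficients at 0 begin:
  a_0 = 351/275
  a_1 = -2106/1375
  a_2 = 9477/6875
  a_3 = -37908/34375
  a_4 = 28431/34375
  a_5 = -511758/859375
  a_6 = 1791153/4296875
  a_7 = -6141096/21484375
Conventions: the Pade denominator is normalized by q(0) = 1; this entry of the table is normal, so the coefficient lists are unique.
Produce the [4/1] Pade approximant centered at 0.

Taylor coefficients needed (read off): a_0 = 351/275, a_1 = -2106/1375, a_2 = 9477/6875, a_3 = -37908/34375, a_4 = 28431/34375, a_5 = -511758/859375.
Write the denominator as Q(ρ) = 1 + q1*ρ. Requiring Q*f - P = O(ρ^6) with deg P <= 4 kills the coefficients of ρ^5..ρ^5 in Q*f:
  ρ^5: a_5 + q1*a_4 = 0, i.e. -511758/859375 + (28431/34375)*q1 = 0.
Solving this linear system: q1 = 18/25.
The numerator is Q*f truncated at degree 4: P0 = a_0 = 351/275; P1 = a_1 + q1*a_0 = -4212/6875; P2 = a_2 + q1*a_1 = 9477/34375; P3 = a_3 + q1*a_2 = -18954/171875; P4 = a_4 + q1*a_3 = 28431/859375.

The Pade approximant has numerator coefficients [351/275, -4212/6875, 9477/34375, -18954/171875, 28431/859375]; denominator coefficients [1, 18/25].


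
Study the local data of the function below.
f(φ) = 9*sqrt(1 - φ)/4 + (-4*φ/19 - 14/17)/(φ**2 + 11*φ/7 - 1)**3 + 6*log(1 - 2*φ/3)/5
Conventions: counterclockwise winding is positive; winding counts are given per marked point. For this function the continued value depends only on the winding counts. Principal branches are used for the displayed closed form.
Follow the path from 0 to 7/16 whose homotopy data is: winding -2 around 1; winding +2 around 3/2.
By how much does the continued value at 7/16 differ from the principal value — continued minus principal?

Continued minus principal equals (24/5)*pi*i.

The rational part is single-valued and drops out of the difference; each branch term changes only by its own monodromy.
(6/5)*log(1 - φ/(3/2)): each positive loop around 3/2 adds 2*pi*i to the log, so winding +2 contributes (6/5)*(2)*2*pi*i = (24/5)*pi*i.
(9/4)*sqrt(1 - φ/(1)): winding -2 is even, the square root returns to the same sheet, contribution 0.
Summing the contributions at φ = 7/16 gives (24/5)*pi*i.


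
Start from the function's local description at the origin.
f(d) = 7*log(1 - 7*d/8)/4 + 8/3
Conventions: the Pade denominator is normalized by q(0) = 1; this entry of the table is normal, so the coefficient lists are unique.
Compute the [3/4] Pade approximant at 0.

Taylor coefficients needed (expand at 0): a_0 = 8/3, a_1 = -49/32, a_2 = -343/512, a_3 = -2401/6144, a_4 = -16807/65536, a_5 = -117649/655360, a_6 = -823543/6291456, a_7 = -823543/8388608.
Write the denominator as Q(d) = 1 + q1*d + q2*d^2 + q3*d^3 + q4*d^4. Requiring Q*f - P = O(d^8) with deg P <= 3 kills the coefficients of d^4..d^7 in Q*f:
  d^4: a_4 + q1*a_3 + q2*a_2 + q3*a_1 + q4*a_0 = 0, i.e. -16807/65536 + (-2401/6144)*q1 + (-343/512)*q2 + (-49/32)*q3 + (8/3)*q4 = 0.
  d^5: a_5 + q1*a_4 + q2*a_3 + q3*a_2 + q4*a_1 = 0, i.e. -117649/655360 + (-16807/65536)*q1 + (-2401/6144)*q2 + (-343/512)*q3 + (-49/32)*q4 = 0.
  d^6: a_6 + q1*a_5 + q2*a_4 + q3*a_3 + q4*a_2 = 0, i.e. -823543/6291456 + (-117649/655360)*q1 + (-16807/65536)*q2 + (-2401/6144)*q3 + (-343/512)*q4 = 0.
  d^7: a_7 + q1*a_6 + q2*a_5 + q3*a_4 + q4*a_3 = 0, i.e. -823543/8388608 + (-823543/6291456)*q1 + (-117649/655360)*q2 + (-16807/65536)*q3 + (-2401/6144)*q4 = 0.
Solving this linear system: q1 = -1287/872, q2 = 8715/13952, q3 = -18277/279040, q4 = -7203/8929280.
The numerator is Q*f truncated at degree 3: P0 = a_0 = 8/3; P1 = a_1 + q1*a_0 = -19069/3488; P2 = a_2 + q1*a_1 + q2*a_0 = 181699/55808; P3 = a_3 + q1*a_2 + q2*a_1 + q3*a_0 = -446341/837120.

The Pade approximant has numerator coefficients [8/3, -19069/3488, 181699/55808, -446341/837120]; denominator coefficients [1, -1287/872, 8715/13952, -18277/279040, -7203/8929280].


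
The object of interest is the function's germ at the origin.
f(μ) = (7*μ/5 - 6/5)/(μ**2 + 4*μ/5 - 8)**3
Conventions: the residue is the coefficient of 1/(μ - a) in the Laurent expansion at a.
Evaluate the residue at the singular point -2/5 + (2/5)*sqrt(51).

The residue is -(1375/5659776)*sqrt(51).

The factor μ**2 + 4*μ/5 - 8 splits as (μ - a)(μ - a') with a = -2/5 + (2/5)*sqrt(51), a' = -2/5 - (2/5)*sqrt(51). At the order-3 pole a set g(μ) = (μ - a)^3*f(μ) = [7*μ/5 - 6/5] / (μ - a')^3.
Order-3 pole: residue = g''(a)/2; g''(-2/5 + (2/5)*sqrt(51)) = -(1375/2829888)*sqrt(51), so the residue is -(1375/5659776)*sqrt(51).


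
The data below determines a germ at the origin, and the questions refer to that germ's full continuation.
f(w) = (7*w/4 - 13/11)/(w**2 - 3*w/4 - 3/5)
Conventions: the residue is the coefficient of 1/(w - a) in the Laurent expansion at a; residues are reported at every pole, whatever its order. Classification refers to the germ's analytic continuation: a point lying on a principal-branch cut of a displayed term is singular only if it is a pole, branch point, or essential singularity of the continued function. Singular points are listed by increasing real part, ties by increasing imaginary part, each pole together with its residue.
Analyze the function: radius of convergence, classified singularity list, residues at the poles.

Denominator factor (w**2 - 3*w/4 - 3/5): discriminant 237/80, real irrational roots 3/8 + (1/40)*sqrt(1185) and 3/8 - (1/40)*sqrt(1185); poles of order 1, moduli 3/8 + (1/40)*sqrt(1185) and -3/8 + (1/40)*sqrt(1185).
The radius of convergence is the smallest modulus among the singular points: -3/8 + (1/40)*sqrt(1185).
The factor w**2 - 3*w/4 - 3/5 splits as (w - a)(w - a') with a = 3/8 - (1/40)*sqrt(1185), a' = 3/8 + (1/40)*sqrt(1185). At the order-1 pole a set g(w) = (w - a)*f(w) = [7*w/4 - 13/11] / (w - a').
Simple pole: residue = g(a) at a = 3/8 - (1/40)*sqrt(1185), which is 7/8 + (185/20856)*sqrt(1185).
The factor w**2 - 3*w/4 - 3/5 splits as (w - a)(w - a') with a = 3/8 + (1/40)*sqrt(1185), a' = 3/8 - (1/40)*sqrt(1185). At the order-1 pole a set g(w) = (w - a)*f(w) = [7*w/4 - 13/11] / (w - a').
Simple pole: residue = g(a) at a = 3/8 + (1/40)*sqrt(1185), which is 7/8 - (185/20856)*sqrt(1185).
List the singular points by increasing real part (a conjugate pair: the negative imaginary part first).

Radius of convergence at 0: -3/8 + (1/40)*sqrt(1185).
At 3/8 - (1/40)*sqrt(1185): a pole of order 1; residue 7/8 + (185/20856)*sqrt(1185).
At 3/8 + (1/40)*sqrt(1185): a pole of order 1; residue 7/8 - (185/20856)*sqrt(1185).


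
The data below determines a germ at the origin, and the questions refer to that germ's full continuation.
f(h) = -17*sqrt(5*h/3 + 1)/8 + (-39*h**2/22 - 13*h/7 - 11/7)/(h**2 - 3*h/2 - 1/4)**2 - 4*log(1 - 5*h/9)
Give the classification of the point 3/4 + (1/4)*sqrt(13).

The denominator factor h**2 - 3*h/2 - 1/4 vanishes at 3/4 + (1/4)*sqrt(13) and appears to the power 2; the numerator there equals -605/112 - (1391/1232)*sqrt(13), nonzero, and no other factor vanishes.
The branch terms are analytic at this point.
Hence a pole whose order is the multiplicity, 2.

The point is a pole of order 2.


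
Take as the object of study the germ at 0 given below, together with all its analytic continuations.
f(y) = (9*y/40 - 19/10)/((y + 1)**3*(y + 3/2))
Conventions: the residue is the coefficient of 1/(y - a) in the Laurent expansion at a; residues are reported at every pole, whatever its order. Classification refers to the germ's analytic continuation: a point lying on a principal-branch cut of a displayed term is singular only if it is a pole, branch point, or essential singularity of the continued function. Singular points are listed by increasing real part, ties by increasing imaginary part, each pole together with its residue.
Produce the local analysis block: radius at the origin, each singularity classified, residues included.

Radius of convergence at 0: 1.
At -3/2: a pole of order 1; residue 179/10.
At -1: a pole of order 3; residue -179/10.

Denominator factor (y + 1)^3: pole of order 3 at -1, modulus 1.
Denominator factor (y + 3/2): pole of order 1 at -3/2, modulus 3/2.
The radius of convergence is the smallest modulus among the singular points: 1.
At the order-1 pole -3/2 set g(y) = (y - (-3/2))*f(y) = (9*y/40 - 19/10)/(y + 1)**3.
Simple pole: residue = g(a) at a = -3/2, which is 179/10.
At the order-3 pole -1 set g(y) = (y - (-1))^3*f(y) = (9*y/40 - 19/10)/(y + 3/2).
Order-3 pole: residue = g''(a)/2; g''(-1) = -179/5, so the residue is -179/10.
List the singular points by increasing real part (a conjugate pair: the negative imaginary part first).


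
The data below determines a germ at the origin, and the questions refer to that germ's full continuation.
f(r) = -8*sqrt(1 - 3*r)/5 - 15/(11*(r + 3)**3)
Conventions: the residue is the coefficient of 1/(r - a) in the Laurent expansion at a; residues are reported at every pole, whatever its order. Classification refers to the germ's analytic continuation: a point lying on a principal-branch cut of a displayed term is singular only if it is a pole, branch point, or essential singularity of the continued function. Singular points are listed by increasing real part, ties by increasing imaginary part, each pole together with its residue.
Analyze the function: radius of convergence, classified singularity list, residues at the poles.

Radius of convergence at 0: 1/3.
At -3: a pole of order 3; residue 0.
At 1/3: an algebraic (square-root) branch point.

Denominator factor (r + 3)^3: pole of order 3 at -3, modulus 3.
Branch term (-8/5)*sqrt(1 - r/(1/3)): its argument vanishes at r = 1/3, a square-root branch point, modulus 1/3.
The radius of convergence is the smallest modulus among the singular points: 1/3.
The branch term is analytic at -3 and contributes nothing to the residue; only the rational part matters.
At the order-3 pole -3 set g(r) = (r - (-3))^3*(rational part) = -15/11.
Order-3 pole: residue = g''(a)/2; g''(-3) = 0, so the residue is 0.
List the singular points by increasing real part (a conjugate pair: the negative imaginary part first).


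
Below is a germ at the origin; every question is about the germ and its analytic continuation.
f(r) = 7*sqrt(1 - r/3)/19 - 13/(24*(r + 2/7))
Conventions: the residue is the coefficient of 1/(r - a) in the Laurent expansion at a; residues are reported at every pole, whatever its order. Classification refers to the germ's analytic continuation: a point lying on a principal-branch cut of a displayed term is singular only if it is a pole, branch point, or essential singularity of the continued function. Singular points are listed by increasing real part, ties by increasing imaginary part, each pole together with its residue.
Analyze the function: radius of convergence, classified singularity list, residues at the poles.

Radius of convergence at 0: 2/7.
At -2/7: a pole of order 1; residue -13/24.
At 3: an algebraic (square-root) branch point.

Denominator factor (r + 2/7): pole of order 1 at -2/7, modulus 2/7.
Branch term (7/19)*sqrt(1 - r/(3)): its argument vanishes at r = 3, a square-root branch point, modulus 3.
The radius of convergence is the smallest modulus among the singular points: 2/7.
The branch term is analytic at -2/7 and contributes nothing to the residue; only the rational part matters.
At the order-1 pole -2/7 set g(r) = (r - (-2/7))*(rational part) = -13/24.
Simple pole: residue = g(a) at a = -2/7, which is -13/24.
List the singular points by increasing real part (a conjugate pair: the negative imaginary part first).


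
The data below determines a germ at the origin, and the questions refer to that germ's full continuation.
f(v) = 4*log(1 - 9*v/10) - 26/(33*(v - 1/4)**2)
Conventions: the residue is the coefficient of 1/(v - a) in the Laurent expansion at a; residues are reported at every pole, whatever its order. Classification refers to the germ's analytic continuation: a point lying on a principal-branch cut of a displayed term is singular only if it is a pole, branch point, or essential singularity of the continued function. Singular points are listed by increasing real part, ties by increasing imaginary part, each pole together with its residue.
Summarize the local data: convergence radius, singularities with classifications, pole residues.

Denominator factor (v - 1/4)^2: pole of order 2 at 1/4, modulus 1/4.
Branch term (4)*log(1 - v/(10/9)): its argument vanishes at v = 10/9, a logarithmic branch point, modulus 10/9.
The radius of convergence is the smallest modulus among the singular points: 1/4.
The branch term is analytic at 1/4 and contributes nothing to the residue; only the rational part matters.
At the order-2 pole 1/4 set g(v) = (v - (1/4))^2*(rational part) = -26/33.
Order-2 pole: residue = g'(a); g'(1/4) = 0, so the residue is 0.
List the singular points by increasing real part (a conjugate pair: the negative imaginary part first).

Radius of convergence at 0: 1/4.
At 1/4: a pole of order 2; residue 0.
At 10/9: a logarithmic branch point.


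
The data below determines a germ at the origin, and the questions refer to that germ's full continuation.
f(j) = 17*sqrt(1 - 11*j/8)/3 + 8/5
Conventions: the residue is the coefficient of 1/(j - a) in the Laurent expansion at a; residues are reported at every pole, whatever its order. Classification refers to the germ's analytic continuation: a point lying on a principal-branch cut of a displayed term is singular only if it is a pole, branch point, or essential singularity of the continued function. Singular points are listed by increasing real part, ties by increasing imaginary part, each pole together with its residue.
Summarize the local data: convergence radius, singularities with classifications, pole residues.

Branch term (17/3)*sqrt(1 - j/(8/11)): its argument vanishes at j = 8/11, a square-root branch point, modulus 8/11.
The radius of convergence is the smallest modulus among the singular points: 8/11.

Radius of convergence at 0: 8/11.
At 8/11: an algebraic (square-root) branch point.


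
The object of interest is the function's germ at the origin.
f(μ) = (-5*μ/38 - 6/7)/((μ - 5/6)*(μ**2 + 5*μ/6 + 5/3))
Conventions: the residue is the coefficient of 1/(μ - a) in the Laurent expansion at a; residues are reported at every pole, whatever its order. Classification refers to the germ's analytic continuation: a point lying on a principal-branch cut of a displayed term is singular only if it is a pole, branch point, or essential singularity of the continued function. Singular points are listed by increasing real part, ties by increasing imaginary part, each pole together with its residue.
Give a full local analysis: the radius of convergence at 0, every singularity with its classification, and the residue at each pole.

Radius of convergence at 0: 5/6.
At (-5/12) - ((1/12)*sqrt(215))*i: a pole of order 1; residue (4629/29260) + ((9267/1258180)*sqrt(215))*i.
At (-5/12) + ((1/12)*sqrt(215))*i: a pole of order 1; residue (4629/29260) - ((9267/1258180)*sqrt(215))*i.
At 5/6: a pole of order 1; residue -4629/14630.


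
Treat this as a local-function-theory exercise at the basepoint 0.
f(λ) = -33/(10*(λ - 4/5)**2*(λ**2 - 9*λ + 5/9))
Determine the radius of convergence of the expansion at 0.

The radius of convergence is 9/2 - (1/6)*sqrt(709).

Denominator factor (λ - 4/5)^2: pole of order 2 at 4/5, modulus 4/5.
Denominator factor (λ**2 - 9*λ + 5/9): discriminant 709/9, real irrational roots 9/2 + (1/6)*sqrt(709) and 9/2 - (1/6)*sqrt(709); poles of order 1, moduli 9/2 + (1/6)*sqrt(709) and 9/2 - (1/6)*sqrt(709).
The radius of convergence is the smallest modulus among the singular points: 9/2 - (1/6)*sqrt(709).


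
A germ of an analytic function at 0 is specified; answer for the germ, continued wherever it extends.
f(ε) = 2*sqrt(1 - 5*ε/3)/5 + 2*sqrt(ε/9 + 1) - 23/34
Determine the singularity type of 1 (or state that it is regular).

The point is a regular point.

There is no denominator, hence no pole anywhere.
Branch term sqrt(1 - ε/(-9)): argument at 1 is 10/9, nonzero, so 1 is not its branch point (a point on a principal cut is still regular for the continued germ).
Branch term sqrt(1 - ε/(3/5)): argument at 1 is -2/3, nonzero, so 1 is not its branch point (a point on a principal cut is still regular for the continued germ).
So the germ continues analytically to 1.


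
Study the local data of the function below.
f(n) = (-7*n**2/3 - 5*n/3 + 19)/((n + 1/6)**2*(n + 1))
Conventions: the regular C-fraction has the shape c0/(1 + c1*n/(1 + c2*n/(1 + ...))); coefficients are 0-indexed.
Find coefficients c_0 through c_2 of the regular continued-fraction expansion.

The regular C-fraction coefficients are [684, 746/57, -160081/42522].

Taylor coefficients (expand at 0): a_0 = 684, a_1 = -8952, a_2 = 83460.
c0 = a_0 = 684. Peel one level at a time: if S = 1 + c*n/S' with S'(0) = 1, then c is the n-coefficient of S and S' = c*n/(S - 1).
S_1 = c0/f = 1 + (746/57)*n + (160081/3249)*n^2 + ...; c1 = 746/57.
S_2 = c1*n/(S_1 - 1) = 1 + (-160081/42522)*n + ...; c2 = -160081/42522.


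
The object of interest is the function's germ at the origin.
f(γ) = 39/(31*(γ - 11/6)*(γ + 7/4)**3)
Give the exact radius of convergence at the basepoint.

The radius of convergence is 7/4.

Denominator factor (γ - 11/6): pole of order 1 at 11/6, modulus 11/6.
Denominator factor (γ + 7/4)^3: pole of order 3 at -7/4, modulus 7/4.
The radius of convergence is the smallest modulus among the singular points: 7/4.


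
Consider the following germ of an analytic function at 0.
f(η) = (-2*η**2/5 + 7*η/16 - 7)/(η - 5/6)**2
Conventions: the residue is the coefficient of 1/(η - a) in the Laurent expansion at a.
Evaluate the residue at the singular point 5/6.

At the order-2 pole 5/6 set g(η) = (η - (5/6))^2*f(η) = -2*η**2/5 + 7*η/16 - 7.
Order-2 pole: residue = g'(a); g'(5/6) = -11/48, so the residue is -11/48.

The residue is -11/48.


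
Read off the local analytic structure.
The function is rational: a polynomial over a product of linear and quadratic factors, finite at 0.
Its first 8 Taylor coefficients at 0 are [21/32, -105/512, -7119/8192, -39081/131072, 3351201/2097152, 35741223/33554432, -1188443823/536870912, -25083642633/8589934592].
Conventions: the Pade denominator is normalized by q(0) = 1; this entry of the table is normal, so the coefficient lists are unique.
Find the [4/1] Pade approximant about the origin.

The Pade approximant has numerator coefficients [21/32, -18669/29056, -85113/116224, 130683/464896, 3341163/1859584]; denominator coefficients [1, -2421/3632].

Taylor coefficients needed (read off): a_0 = 21/32, a_1 = -105/512, a_2 = -7119/8192, a_3 = -39081/131072, a_4 = 3351201/2097152, a_5 = 35741223/33554432.
Write the denominator as Q(θ) = 1 + q1*θ. Requiring Q*f - P = O(θ^6) with deg P <= 4 kills the coefficients of θ^5..θ^5 in Q*f:
  θ^5: a_5 + q1*a_4 = 0, i.e. 35741223/33554432 + (3351201/2097152)*q1 = 0.
Solving this linear system: q1 = -2421/3632.
The numerator is Q*f truncated at degree 4: P0 = a_0 = 21/32; P1 = a_1 + q1*a_0 = -18669/29056; P2 = a_2 + q1*a_1 = -85113/116224; P3 = a_3 + q1*a_2 = 130683/464896; P4 = a_4 + q1*a_3 = 3341163/1859584.


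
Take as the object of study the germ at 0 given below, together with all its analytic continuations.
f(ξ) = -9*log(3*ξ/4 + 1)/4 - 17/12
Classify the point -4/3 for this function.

The term (-9/4)*log(1 - ξ/(-4/3)) has argument 1 - -4/3/(-4/3) = 0 at -4/3: a logarithmic (infinitely-sheeted) branch point; the remaining terms are analytic or single-valued there.

The point is a logarithmic branch point.


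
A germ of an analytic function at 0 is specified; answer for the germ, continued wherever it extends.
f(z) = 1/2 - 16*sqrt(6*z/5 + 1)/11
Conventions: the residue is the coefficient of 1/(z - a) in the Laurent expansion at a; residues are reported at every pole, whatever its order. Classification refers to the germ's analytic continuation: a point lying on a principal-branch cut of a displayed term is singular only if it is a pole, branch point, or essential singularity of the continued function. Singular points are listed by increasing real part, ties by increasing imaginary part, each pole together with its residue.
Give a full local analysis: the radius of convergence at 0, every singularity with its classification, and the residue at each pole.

Radius of convergence at 0: 5/6.
At -5/6: an algebraic (square-root) branch point.

Branch term (-16/11)*sqrt(1 - z/(-5/6)): its argument vanishes at z = -5/6, a square-root branch point, modulus 5/6.
The radius of convergence is the smallest modulus among the singular points: 5/6.


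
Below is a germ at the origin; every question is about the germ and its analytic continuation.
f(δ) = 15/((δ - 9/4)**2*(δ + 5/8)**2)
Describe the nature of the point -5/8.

The denominator factor δ + 5/8 vanishes at -5/8 and appears to the power 2; the numerator there equals 15, nonzero, and no other factor vanishes.
Hence a pole whose order is the multiplicity, 2.

The point is a pole of order 2.


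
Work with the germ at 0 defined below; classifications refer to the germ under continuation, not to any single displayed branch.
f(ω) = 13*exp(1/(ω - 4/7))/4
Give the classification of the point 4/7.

The exponent 1/(ω - (4/7)) has a pole at 4/7, so exp(1/(ω - (4/7))) takes every nonzero value near it: an essential singularity (not a pole of any order).

The point is an essential singularity.


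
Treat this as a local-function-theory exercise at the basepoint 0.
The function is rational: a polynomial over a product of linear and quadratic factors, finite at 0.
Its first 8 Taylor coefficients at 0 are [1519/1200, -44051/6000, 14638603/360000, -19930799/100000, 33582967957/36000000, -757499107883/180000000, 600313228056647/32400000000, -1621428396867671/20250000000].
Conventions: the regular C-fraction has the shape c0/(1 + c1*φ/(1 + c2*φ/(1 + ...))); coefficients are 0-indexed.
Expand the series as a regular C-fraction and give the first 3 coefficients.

Taylor coefficients (read off): a_0 = 1519/1200, a_1 = -44051/6000, a_2 = 14638603/360000.
c0 = a_0 = 1519/1200. Peel one level at a time: if S = 1 + c*φ/S' with S'(0) = 1, then c is the φ-coefficient of S and S' = c*φ/(S - 1).
S_1 = c0/f = 1 + (29/5)*φ + (91/60)*φ^2 + ...; c1 = 29/5.
S_2 = c1*φ/(S_1 - 1) = 1 + (-91/348)*φ + ...; c2 = -91/348.

The regular C-fraction coefficients are [1519/1200, 29/5, -91/348].
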